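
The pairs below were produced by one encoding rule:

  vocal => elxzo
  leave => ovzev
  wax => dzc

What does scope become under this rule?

Letters are reflected about the middle of the alphabet (position → 25−position): Atbash.
Applying it to scope: s↔h, c↔x, o↔l, p↔k, e↔v.

hxlkv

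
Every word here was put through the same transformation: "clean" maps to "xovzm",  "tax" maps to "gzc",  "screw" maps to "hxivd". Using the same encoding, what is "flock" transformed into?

uolxp

Each pair mirrors across the alphabet (c↔x, l↔o, e↔v): positions sum to 25. This is the alphabet-reversal cipher (Atbash): a becomes z, b becomes y, etc.
For flock: f↔u, l↔o, o↔l, c↔x, k↔p.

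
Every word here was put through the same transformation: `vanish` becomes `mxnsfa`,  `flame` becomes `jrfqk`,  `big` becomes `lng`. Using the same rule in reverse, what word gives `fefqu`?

Two steps: reverse the string, then apply a Caesar shift of +5.
Reversing it on fefqu: shift back: f−5=a, e−5=z, f−5=a, q−5=l, u−5=p → azalp; then reverse → plaza.

plaza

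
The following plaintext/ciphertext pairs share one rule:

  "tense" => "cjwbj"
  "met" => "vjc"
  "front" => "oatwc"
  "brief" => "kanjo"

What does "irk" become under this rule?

The rule splits by letter class: vowels +5, consonants +9.
For irk: i(vowel)+5=n, r(cons)+9=a, k(cons)+9=t.

nat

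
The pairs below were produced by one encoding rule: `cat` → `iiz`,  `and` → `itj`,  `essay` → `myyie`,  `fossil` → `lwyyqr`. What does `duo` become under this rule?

jcw

The shift depends on letter class: consonant c→i is +6, but vowel a→i is +8. Two shifts are in play — +8 for a/e/i/o/u, +6 for every other letter.
Applying it to duo: d(cons)+6=j, u(vowel)+8=c, o(vowel)+8=w.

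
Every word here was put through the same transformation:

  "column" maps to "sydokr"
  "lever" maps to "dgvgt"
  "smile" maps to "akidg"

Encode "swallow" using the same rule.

Each letter's alphabet position (a=0..z=25) is mapped through 7·x+4 mod 26 — an affine cipher.
Applying it to swallow: s(18)→7·18+4≡0=a; w(22)→7·22+4≡2=c; a(0)→7·0+4≡4=e; l(11)→7·11+4≡3=d; l(11)→7·11+4≡3=d; o(14)→7·14+4≡24=y; w(22)→7·22+4≡2=c (all mod 26).

aceddyc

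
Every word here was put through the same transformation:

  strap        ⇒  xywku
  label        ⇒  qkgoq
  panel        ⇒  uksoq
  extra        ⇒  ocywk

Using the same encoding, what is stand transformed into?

xyksi

Vowels shift forward by 10 and consonants shift forward by 5.
Applying it to stand: s(cons)+5=x, t(cons)+5=y, a(vowel)+10=k, n(cons)+5=s, d(cons)+5=i.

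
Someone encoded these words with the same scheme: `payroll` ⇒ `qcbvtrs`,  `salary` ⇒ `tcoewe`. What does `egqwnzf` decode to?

density

Each letter shifts forward by (position + 1), i.e. 1, 2, 3, … — the shift grows by one for each successive letter.
Undoing it on egqwnzf: e−1=d, g−2=e, q−3=n, w−4=s, n−5=i, z−6=t, f−7=y.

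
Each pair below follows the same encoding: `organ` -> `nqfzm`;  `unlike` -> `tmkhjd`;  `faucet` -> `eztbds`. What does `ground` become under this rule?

Compare letters: o→n is +25, r→q is +25, g→f is +25 — a constant shift. It's a constant shift of +25 (ROT25).
On ground: g+25=f, r+25=q, o+25=n, u+25=t, n+25=m, d+25=c.

fqntmc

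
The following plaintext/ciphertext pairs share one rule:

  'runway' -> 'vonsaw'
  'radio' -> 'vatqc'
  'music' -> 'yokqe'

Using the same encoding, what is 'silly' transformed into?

kqjjw

r(17)→v(21) and u(20)→o(14) fit y≡15x+0 (mod 26); the inverse of 15 mod 26 is 7. This is an affine cipher: with a=0,…,z=25, each position x becomes (15x+0) mod 26.
For silly: s(18)→15·18+0≡10=k; i(8)→15·8+0≡16=q; l(11)→15·11+0≡9=j; l(11)→15·11+0≡9=j; y(24)→15·24+0≡22=w (all mod 26).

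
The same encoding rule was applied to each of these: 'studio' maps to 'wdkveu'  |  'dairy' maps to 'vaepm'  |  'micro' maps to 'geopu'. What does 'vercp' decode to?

Each letter's alphabet position (a=0..z=25) is mapped through 7·x+0 mod 26 — an affine cipher.
Decoding vercp: v(21)→15·(21−0)≡3=d; e(4)→15·(4−0)≡8=i; r(17)→15·(17−0)≡21=v; c(2)→15·(2−0)≡4=e; p(15)→15·(15−0)≡17=r (all mod 26).

diver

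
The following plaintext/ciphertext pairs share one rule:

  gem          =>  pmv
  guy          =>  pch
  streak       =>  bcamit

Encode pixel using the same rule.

Vowels shift forward by 8 and consonants shift forward by 9.
On pixel: p(cons)+9=y, i(vowel)+8=q, x(cons)+9=g, e(vowel)+8=m, l(cons)+9=u.

yqgmu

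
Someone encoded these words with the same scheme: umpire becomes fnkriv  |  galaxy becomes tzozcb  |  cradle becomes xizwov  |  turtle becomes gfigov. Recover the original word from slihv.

u(20)→f(5) and m(12)→n(13) fit y≡25x+25 (mod 26); the inverse of 25 mod 26 is 25. Each letter's alphabet position (a=0..z=25) is mapped through 25·x+25 mod 26 — an affine cipher.
Reversing it on slihv: s(18)→25·(18−25)≡7=h; l(11)→25·(11−25)≡14=o; i(8)→25·(8−25)≡17=r; h(7)→25·(7−25)≡18=s; v(21)→25·(21−25)≡4=e (all mod 26).

horse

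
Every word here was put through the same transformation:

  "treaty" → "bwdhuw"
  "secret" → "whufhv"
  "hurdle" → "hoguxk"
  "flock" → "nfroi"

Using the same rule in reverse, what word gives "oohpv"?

smell

The word is reversed, then every letter is shifted forward by 3.
Undoing it on oohpv: shift back: o−3=l, o−3=l, h−3=e, p−3=m, v−3=s → llems; then reverse → smell.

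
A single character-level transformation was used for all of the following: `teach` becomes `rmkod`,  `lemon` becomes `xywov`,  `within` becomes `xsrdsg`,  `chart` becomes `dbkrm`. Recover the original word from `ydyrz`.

The output letters match the input read backwards, each shifted +10: teach reversed is hcaet. The word is reversed, then every letter is shifted forward by 10.
Undoing it on ydyrz: shift back: y−10=o, d−10=t, y−10=o, r−10=h, z−10=p → otohp; then reverse → photo.

photo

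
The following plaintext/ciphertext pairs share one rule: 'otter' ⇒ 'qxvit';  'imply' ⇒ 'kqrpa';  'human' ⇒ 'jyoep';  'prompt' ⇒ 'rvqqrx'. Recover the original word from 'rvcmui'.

praise

Shifts by position in otter: pos 0: o→q (+2), pos 1: t→x (+4), pos 2: t→v (+2), pos 3: e→i (+4) — repeating every 2. The shifts repeat in a cycle of length 2: positions 0,1,… shift by +2, +4, then the pattern repeats.
Reversing it on rvcmui: r−2=p, v−4=r, c−2=a, m−4=i, u−2=s, i−4=e.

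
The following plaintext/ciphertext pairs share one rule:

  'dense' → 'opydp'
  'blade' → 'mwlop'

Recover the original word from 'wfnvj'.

Compare letters: d→o is +11, e→p is +11, n→y is +11 — a constant shift. It's a constant shift of +11 (ROT11).
Reversing it on wfnvj: w−11=l, f−11=u, n−11=c, v−11=k, j−11=y.

lucky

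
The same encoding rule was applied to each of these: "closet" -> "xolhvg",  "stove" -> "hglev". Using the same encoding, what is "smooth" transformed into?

hnllgs

Each pair mirrors across the alphabet (c↔x, l↔o, o↔l): positions sum to 25. Each letter is replaced by its mirror in the alphabet: a↔z, b↔y, c↔x, and so on (the Atbash cipher).
For smooth: s↔h, m↔n, o↔l, o↔l, t↔g, h↔s.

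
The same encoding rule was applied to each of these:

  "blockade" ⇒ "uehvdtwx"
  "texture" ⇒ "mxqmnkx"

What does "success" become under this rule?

Compare letters: b→u is +19, l→e is +19, o→h is +19 — a constant shift. This is a Caesar cipher with shift 19.
Applying it to success: s+19=l, u+19=n, c+19=v, c+19=v, e+19=x, s+19=l, s+19=l.

lnvvxll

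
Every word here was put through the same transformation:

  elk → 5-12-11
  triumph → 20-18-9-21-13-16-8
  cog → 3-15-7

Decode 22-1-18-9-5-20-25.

variety

e is letter #5 and maps to 5: an offset of 0. Letters become their 1-indexed alphabet positions: a=1 … z=26.
Reversing it on 22-1-18-9-5-20-25: 22=v, 1=a, 18=r, 9=i, 5=e, 20=t, 25=y.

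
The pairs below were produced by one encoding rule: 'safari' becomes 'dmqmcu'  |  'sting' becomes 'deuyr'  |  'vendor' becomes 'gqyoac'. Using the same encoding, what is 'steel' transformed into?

deqqw

The shift depends on letter class: consonant s→d is +11, but vowel a→m is +12. Vowels shift forward by 12 and consonants shift forward by 11.
For steel: s(cons)+11=d, t(cons)+11=e, e(vowel)+12=q, e(vowel)+12=q, l(cons)+11=w.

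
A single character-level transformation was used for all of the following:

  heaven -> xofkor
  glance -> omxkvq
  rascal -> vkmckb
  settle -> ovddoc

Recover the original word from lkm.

cab

The output letters match the input read backwards, each shifted +10: heaven reversed is nevaeh. Two steps: reverse the string, then apply a Caesar shift of +10.
Undoing it on lkm: shift back: l−10=b, k−10=a, m−10=c → bac; then reverse → cab.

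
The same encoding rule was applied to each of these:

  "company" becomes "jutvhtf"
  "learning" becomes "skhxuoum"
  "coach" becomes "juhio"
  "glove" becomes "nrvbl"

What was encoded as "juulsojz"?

A repeating key of period 2 is used — shifts +7, +6 over and over.
Undoing it on juulsojz: j−7=c, u−6=o, u−7=n, l−6=f, s−7=l, o−6=i, j−7=c, z−6=t.

conflict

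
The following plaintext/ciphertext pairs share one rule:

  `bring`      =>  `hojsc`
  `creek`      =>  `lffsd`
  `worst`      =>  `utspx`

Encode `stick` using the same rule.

Two steps: reverse the string, then apply a Caesar shift of +1.
On stick: reverse → kcits; then shift: k+1=l, c+1=d, i+1=j, t+1=u, s+1=t.

ldjut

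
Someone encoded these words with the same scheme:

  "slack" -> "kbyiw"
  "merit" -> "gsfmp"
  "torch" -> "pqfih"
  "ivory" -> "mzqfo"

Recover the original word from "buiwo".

This is an affine cipher: with a=0,…,z=25, each position x becomes (5x+24) mod 26.
Reversing it on buiwo: b(1)→21·(1−24)≡11=l; u(20)→21·(20−24)≡20=u; i(8)→21·(8−24)≡2=c; w(22)→21·(22−24)≡10=k; o(14)→21·(14−24)≡24=y (all mod 26).

lucky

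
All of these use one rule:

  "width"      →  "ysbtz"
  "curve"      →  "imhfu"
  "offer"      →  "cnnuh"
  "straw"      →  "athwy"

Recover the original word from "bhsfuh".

w(22)→y(24) and i(8)→s(18) fit y≡19x+22 (mod 26); the inverse of 19 mod 26 is 11. This is an affine cipher: with a=0,…,z=25, each position x becomes (19x+22) mod 26.
Decoding bhsfuh: b(1)→11·(1−22)≡3=d; h(7)→11·(7−22)≡17=r; s(18)→11·(18−22)≡8=i; f(5)→11·(5−22)≡21=v; u(20)→11·(20−22)≡4=e; h(7)→11·(7−22)≡17=r (all mod 26).

driver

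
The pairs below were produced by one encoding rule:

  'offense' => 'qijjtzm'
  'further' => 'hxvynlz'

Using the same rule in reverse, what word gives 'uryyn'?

In offense: o→q is +2, f→i is +3, f→j is +4, e→j is +5 — the shift increases by 1 each position. Letter i (0-indexed) is shifted by i+2, so successive shifts are 2, 3, 4, ….
Undoing it on uryyn: u−2=s, r−3=o, y−4=u, y−5=t, n−6=h.

south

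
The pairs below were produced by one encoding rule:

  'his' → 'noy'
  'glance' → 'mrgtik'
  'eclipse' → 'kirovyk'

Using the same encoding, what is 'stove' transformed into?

Compare letters: h→n is +6, i→o is +6, s→y is +6 — a constant shift. This is a Caesar cipher with shift 6.
Applying it to stove: s+6=y, t+6=z, o+6=u, v+6=b, e+6=k.

yzubk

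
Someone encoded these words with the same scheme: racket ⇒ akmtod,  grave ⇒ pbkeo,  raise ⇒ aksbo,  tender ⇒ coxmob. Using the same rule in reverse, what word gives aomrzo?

recipe

Shifts by position in racket: pos 0: r→a (+9), pos 1: a→k (+10), pos 2: c→m (+10), pos 3: k→t (+9), pos 4: e→o (+10), pos 5: t→d (+10) — repeating every 3. It's a Vigenère-style cipher with numeric key [9,10,10]: position i shifts by key[i mod 3].
Undoing it on aomrzo: a−9=r, o−10=e, m−10=c, r−9=i, z−10=p, o−10=e.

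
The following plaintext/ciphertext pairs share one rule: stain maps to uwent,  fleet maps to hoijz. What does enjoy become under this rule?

In stain: s→u is +2, t→w is +3, a→e is +4, i→n is +5 — the shift increases by 1 each position. Letter i (0-indexed) is shifted by i+2, so successive shifts are 2, 3, 4, ….
Applying it to enjoy: e+2=g, n+3=q, j+4=n, o+5=t, y+6=e.

gqnte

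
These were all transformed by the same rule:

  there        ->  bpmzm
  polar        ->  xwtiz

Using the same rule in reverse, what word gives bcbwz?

This is a Caesar cipher with shift 8.
Reversing it on bcbwz: b−8=t, c−8=u, b−8=t, w−8=o, z−8=r.

tutor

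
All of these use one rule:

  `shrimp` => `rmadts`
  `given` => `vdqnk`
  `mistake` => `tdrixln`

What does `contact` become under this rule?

fbkixfi

Treating letters as 0–25, the rule is x ↦ 17x + 23 (mod 26).
On contact: c(2)→17·2+23≡5=f; o(14)→17·14+23≡1=b; n(13)→17·13+23≡10=k; t(19)→17·19+23≡8=i; a(0)→17·0+23≡23=x; c(2)→17·2+23≡5=f; t(19)→17·19+23≡8=i (all mod 26).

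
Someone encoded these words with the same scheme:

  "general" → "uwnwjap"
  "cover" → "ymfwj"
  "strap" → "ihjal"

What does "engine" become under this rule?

wnusnw

Each letter's alphabet position (a=0..z=25) is mapped through 25·x+0 mod 26 — an affine cipher.
Applying it to engine: e(4)→25·4+0≡22=w; n(13)→25·13+0≡13=n; g(6)→25·6+0≡20=u; i(8)→25·8+0≡18=s; n(13)→25·13+0≡13=n; e(4)→25·4+0≡22=w (all mod 26).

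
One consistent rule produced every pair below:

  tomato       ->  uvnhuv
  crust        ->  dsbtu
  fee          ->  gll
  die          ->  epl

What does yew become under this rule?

zlx

The shift depends on letter class: consonant t→u is +1, but vowel o→v is +7. The rule splits by letter class: vowels +7, consonants +1.
For yew: y(cons)+1=z, e(vowel)+7=l, w(cons)+1=x.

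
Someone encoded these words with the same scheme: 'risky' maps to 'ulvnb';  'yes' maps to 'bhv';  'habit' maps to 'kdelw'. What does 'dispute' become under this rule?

glvsxwh

This is a Caesar cipher with shift 3.
For dispute: d+3=g, i+3=l, s+3=v, p+3=s, u+3=x, t+3=w, e+3=h.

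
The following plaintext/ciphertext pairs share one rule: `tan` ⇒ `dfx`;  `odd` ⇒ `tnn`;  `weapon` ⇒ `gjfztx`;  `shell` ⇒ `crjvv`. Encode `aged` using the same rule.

fqjn

The shift depends on letter class: consonant t→d is +10, but vowel a→f is +5. Two shifts are in play — +5 for a/e/i/o/u, +10 for every other letter.
For aged: a(vowel)+5=f, g(cons)+10=q, e(vowel)+5=j, d(cons)+10=n.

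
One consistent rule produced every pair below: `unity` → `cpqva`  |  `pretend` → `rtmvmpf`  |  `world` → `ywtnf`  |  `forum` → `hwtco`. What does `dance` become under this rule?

The shift depends on letter class: consonant n→p is +2, but vowel u→c is +8. Vowels shift forward by 8 and consonants shift forward by 2.
Applying it to dance: d(cons)+2=f, a(vowel)+8=i, n(cons)+2=p, c(cons)+2=e, e(vowel)+8=m.

fipem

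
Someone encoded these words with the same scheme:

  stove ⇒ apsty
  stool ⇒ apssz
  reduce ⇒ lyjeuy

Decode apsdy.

stone

s(18)→a(0) and t(19)→p(15) fit y≡15x+16 (mod 26); the inverse of 15 mod 26 is 7. Treating letters as 0–25, the rule is x ↦ 15x + 16 (mod 26).
Decoding apsdy: a(0)→7·(0−16)≡18=s; p(15)→7·(15−16)≡19=t; s(18)→7·(18−16)≡14=o; d(3)→7·(3−16)≡13=n; y(24)→7·(24−16)≡4=e (all mod 26).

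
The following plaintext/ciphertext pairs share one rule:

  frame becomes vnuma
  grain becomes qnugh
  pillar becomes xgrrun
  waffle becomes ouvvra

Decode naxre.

reply

f(5)→v(21) and r(17)→n(13) fit y≡21x+20 (mod 26); the inverse of 21 mod 26 is 5. Treating letters as 0–25, the rule is x ↦ 21x + 20 (mod 26).
Reversing it on naxre: n(13)→5·(13−20)≡17=r; a(0)→5·(0−20)≡4=e; x(23)→5·(23−20)≡15=p; r(17)→5·(17−20)≡11=l; e(4)→5·(4−20)≡24=y (all mod 26).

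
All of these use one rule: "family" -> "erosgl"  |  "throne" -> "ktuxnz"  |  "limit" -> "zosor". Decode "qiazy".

Two steps: reverse the string, then apply a Caesar shift of +6.
Undoing it on qiazy: shift back: q−6=k, i−6=c, a−6=u, z−6=t, y−6=s → kcuts; then reverse → stuck.

stuck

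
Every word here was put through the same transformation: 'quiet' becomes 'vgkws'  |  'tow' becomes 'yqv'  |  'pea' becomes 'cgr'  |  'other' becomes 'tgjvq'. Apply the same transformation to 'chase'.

gucje

Read the word backwards and shift each letter +2.
Applying it to chase: reverse → esahc; then shift: e+2=g, s+2=u, a+2=c, h+2=j, c+2=e.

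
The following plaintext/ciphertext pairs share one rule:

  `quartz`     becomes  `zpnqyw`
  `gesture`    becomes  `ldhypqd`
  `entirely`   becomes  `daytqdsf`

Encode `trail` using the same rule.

Treating letters as 0–25, the rule is x ↦ 17x + 13 (mod 26).
For trail: t(19)→17·19+13≡24=y; r(17)→17·17+13≡16=q; a(0)→17·0+13≡13=n; i(8)→17·8+13≡19=t; l(11)→17·11+13≡18=s (all mod 26).

yqnts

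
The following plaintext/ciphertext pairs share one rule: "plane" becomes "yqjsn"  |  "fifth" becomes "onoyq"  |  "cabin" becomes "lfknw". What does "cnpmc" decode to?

tight

A repeating key of period 2 is used — shifts +9, +5 over and over.
Reversing it on cnpmc: c−9=t, n−5=i, p−9=g, m−5=h, c−9=t.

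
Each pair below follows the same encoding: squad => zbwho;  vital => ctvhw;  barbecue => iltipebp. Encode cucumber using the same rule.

jfebxdlc

The shifts repeat in a cycle of length 3: positions 0,1,… shift by +7, +11, +2, then the pattern repeats.
On cucumber: c+7=j, u+11=f, c+2=e, u+7=b, m+11=x, b+2=d, e+7=l, r+11=c.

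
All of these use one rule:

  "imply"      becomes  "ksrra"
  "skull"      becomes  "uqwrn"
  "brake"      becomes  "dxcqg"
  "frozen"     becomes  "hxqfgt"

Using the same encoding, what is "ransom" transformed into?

The shifts repeat in a cycle of length 2: positions 0,1,… shift by +2, +6, then the pattern repeats.
Applying it to ransom: r+2=t, a+6=g, n+2=p, s+6=y, o+2=q, m+6=s.

tgpyqs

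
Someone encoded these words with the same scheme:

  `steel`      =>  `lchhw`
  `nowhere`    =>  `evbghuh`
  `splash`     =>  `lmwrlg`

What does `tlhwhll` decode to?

s(18)→l(11) and t(19)→c(2) fit y≡17x+17 (mod 26); the inverse of 17 mod 26 is 23. This is an affine cipher: with a=0,…,z=25, each position x becomes (17x+17) mod 26.
Undoing it on tlhwhll: t(19)→23·(19−17)≡20=u; l(11)→23·(11−17)≡18=s; h(7)→23·(7−17)≡4=e; w(22)→23·(22−17)≡11=l; h(7)→23·(7−17)≡4=e; l(11)→23·(11−17)≡18=s; l(11)→23·(11−17)≡18=s (all mod 26).

useless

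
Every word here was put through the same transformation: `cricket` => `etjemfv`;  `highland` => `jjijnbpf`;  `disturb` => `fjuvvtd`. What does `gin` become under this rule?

ijp

The shift depends on letter class: consonant c→e is +2, but vowel i→j is +1. Vowels shift forward by 1 and consonants shift forward by 2.
For gin: g(cons)+2=i, i(vowel)+1=j, n(cons)+2=p.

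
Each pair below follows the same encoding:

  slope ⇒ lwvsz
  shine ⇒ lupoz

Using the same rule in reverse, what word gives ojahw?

The word is reversed, then every letter is shifted forward by 7.
Decoding ojahw: shift back: o−7=h, j−7=c, a−7=t, h−7=a, w−7=p → hctap; then reverse → patch.

patch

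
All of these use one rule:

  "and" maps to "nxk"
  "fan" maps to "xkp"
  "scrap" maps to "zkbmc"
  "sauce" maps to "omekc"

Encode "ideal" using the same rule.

The output letters match the input read backwards, each shifted +10: and reversed is dna. Two steps: reverse the string, then apply a Caesar shift of +10.
Applying it to ideal: reverse → laedi; then shift: l+10=v, a+10=k, e+10=o, d+10=n, i+10=s.

vkons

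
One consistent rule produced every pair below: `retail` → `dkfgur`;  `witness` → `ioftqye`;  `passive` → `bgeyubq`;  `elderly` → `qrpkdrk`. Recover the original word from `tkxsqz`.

helmet

A repeating key of period 2 is used — shifts +12, +6 over and over.
Reversing it on tkxsqz: t−12=h, k−6=e, x−12=l, s−6=m, q−12=e, z−6=t.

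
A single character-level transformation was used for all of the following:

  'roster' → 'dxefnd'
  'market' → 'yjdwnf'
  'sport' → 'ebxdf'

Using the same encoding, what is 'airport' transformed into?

The shift depends on letter class: consonant r→d is +12, but vowel o→x is +9. Two shifts are in play — +9 for a/e/i/o/u, +12 for every other letter.
On airport: a(vowel)+9=j, i(vowel)+9=r, r(cons)+12=d, p(cons)+12=b, o(vowel)+9=x, r(cons)+12=d, t(cons)+12=f.

jrdbxdf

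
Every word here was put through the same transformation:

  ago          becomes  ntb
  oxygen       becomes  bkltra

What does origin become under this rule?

bevtva

Compare letters: a→n is +13, g→t is +13, o→b is +13 — a constant shift. This is a Caesar cipher with shift 13.
For origin: o+13=b, r+13=e, i+13=v, g+13=t, i+13=v, n+13=a.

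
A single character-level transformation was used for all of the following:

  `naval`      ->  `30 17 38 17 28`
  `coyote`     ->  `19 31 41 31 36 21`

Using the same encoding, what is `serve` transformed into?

35 21 34 38 21

n is letter #14 and maps to 30: an offset of 16. The number is (letter's place in the alphabet, a=1) + 16.
For serve: s=19→35, e=5→21, r=18→34, v=22→38, e=5→21.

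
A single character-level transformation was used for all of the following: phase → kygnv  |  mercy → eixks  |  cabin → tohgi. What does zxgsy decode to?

smart

The output letters match the input read backwards, each shifted +6: phase reversed is esahp. The word is reversed, then every letter is shifted forward by 6.
Undoing it on zxgsy: shift back: z−6=t, x−6=r, g−6=a, s−6=m, y−6=s → trams; then reverse → smart.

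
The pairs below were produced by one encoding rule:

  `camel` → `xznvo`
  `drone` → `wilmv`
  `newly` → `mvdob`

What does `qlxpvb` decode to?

jockey

Each pair mirrors across the alphabet (c↔x, a↔z, m↔n): positions sum to 25. Letters are reflected about the middle of the alphabet (position → 25−position): Atbash.
Reversing it on qlxpvb: q↔j, l↔o, x↔c, p↔k, v↔e, b↔y.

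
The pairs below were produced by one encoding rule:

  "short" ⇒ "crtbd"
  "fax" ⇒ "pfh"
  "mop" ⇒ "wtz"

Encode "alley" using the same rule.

The shift depends on letter class: consonant s→c is +10, but vowel o→t is +5. The rule splits by letter class: vowels +5, consonants +10.
Applying it to alley: a(vowel)+5=f, l(cons)+10=v, l(cons)+10=v, e(vowel)+5=j, y(cons)+10=i.

fvvji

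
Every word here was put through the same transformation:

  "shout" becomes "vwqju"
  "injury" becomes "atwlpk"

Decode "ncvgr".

The output letters match the input read backwards, each shifted +2: shout reversed is tuohs. Two steps: reverse the string, then apply a Caesar shift of +2.
Decoding ncvgr: shift back: n−2=l, c−2=a, v−2=t, g−2=e, r−2=p → latep; then reverse → petal.

petal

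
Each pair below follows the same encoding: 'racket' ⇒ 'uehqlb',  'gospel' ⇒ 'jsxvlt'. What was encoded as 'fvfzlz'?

crater

Each letter shifts forward by (position + 3), i.e. 3, 4, 5, … — the shift grows by one for each successive letter.
Reversing it on fvfzlz: f−3=c, v−4=r, f−5=a, z−6=t, l−7=e, z−8=r.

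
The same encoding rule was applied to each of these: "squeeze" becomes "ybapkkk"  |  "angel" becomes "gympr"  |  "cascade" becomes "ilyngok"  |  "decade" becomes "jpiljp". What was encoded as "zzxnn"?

torch

Shifts by position in squeeze: pos 0: s→y (+6), pos 1: q→b (+11), pos 2: u→a (+6), pos 3: e→p (+11) — repeating every 2. A repeating key of period 2 is used — shifts +6, +11 over and over.
Reversing it on zzxnn: z−6=t, z−11=o, x−6=r, n−11=c, n−6=h.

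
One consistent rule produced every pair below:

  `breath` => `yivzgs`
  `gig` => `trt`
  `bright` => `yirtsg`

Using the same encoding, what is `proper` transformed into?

kilkvi

Letters are reflected about the middle of the alphabet (position → 25−position): Atbash.
For proper: p↔k, r↔i, o↔l, p↔k, e↔v, r↔i.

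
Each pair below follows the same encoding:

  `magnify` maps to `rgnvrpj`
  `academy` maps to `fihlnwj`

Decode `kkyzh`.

In magnify: m→r is +5, a→g is +6, g→n is +7, n→v is +8 — the shift increases by 1 each position. Letter i (0-indexed) is shifted by i+5, so successive shifts are 5, 6, 7, ….
Reversing it on kkyzh: k−5=f, k−6=e, y−7=r, z−8=r, h−9=y.

ferry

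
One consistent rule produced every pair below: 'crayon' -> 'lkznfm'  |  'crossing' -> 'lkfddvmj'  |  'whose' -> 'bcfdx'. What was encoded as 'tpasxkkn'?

c(2)→l(11) and r(17)→k(10) fit y≡19x+25 (mod 26); the inverse of 19 mod 26 is 11. This is an affine cipher: with a=0,…,z=25, each position x becomes (19x+25) mod 26.
Reversing it on tpasxkkn: t(19)→11·(19−25)≡12=m; p(15)→11·(15−25)≡20=u; a(0)→11·(0−25)≡11=l; s(18)→11·(18−25)≡1=b; x(23)→11·(23−25)≡4=e; k(10)→11·(10−25)≡17=r; k(10)→11·(10−25)≡17=r; n(13)→11·(13−25)≡24=y (all mod 26).

mulberry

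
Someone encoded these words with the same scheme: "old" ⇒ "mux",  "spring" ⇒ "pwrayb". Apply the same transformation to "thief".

onrqc

The output letters match the input read backwards, each shifted +9: old reversed is dlo. Two steps: reverse the string, then apply a Caesar shift of +9.
Applying it to thief: reverse → feiht; then shift: f+9=o, e+9=n, i+9=r, h+9=q, t+9=c.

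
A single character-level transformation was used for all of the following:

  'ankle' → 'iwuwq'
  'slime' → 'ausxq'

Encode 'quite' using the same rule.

Each letter shifts forward by (position + 8), i.e. 8, 9, 10, … — the shift grows by one for each successive letter.
For quite: q+8=y, u+9=d, i+10=s, t+11=e, e+12=q.

ydseq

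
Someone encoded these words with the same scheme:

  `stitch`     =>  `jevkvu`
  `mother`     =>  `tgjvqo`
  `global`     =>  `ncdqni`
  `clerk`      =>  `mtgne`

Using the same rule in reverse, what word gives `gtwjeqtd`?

brochure

The output letters match the input read backwards, each shifted +2: stitch reversed is hctits. Read the word backwards and shift each letter +2.
Decoding gtwjeqtd: shift back: g−2=e, t−2=r, w−2=u, j−2=h, e−2=c, q−2=o, t−2=r, d−2=b → eruhcorb; then reverse → brochure.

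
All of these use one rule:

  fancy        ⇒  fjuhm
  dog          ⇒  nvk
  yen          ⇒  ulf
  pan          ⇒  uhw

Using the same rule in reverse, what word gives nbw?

pug

Two steps: reverse the string, then apply a Caesar shift of +7.
Decoding nbw: shift back: n−7=g, b−7=u, w−7=p → gup; then reverse → pug.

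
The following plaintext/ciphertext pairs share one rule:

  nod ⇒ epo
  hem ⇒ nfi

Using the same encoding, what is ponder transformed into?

sfeopq

Two steps: reverse the string, then apply a Caesar shift of +1.
For ponder: reverse → rednop; then shift: r+1=s, e+1=f, d+1=e, n+1=o, o+1=p, p+1=q.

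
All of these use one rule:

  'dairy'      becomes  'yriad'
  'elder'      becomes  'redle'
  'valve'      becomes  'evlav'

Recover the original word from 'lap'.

pal

The output letters match the input read backwards: dairy reversed is yriad. The word is simply reversed.
Undoing it on lap: then reverse → pal.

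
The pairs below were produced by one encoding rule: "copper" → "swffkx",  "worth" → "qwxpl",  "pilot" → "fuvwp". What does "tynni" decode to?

c(2)→s(18) and o(14)→w(22) fit y≡9x+0 (mod 26); the inverse of 9 mod 26 is 3. Treating letters as 0–25, the rule is x ↦ 9x + 0 (mod 26).
Decoding tynni: t(19)→3·(19−0)≡5=f; y(24)→3·(24−0)≡20=u; n(13)→3·(13−0)≡13=n; n(13)→3·(13−0)≡13=n; i(8)→3·(8−0)≡24=y (all mod 26).

funny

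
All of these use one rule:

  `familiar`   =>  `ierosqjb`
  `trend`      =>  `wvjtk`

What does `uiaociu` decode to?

revival

In familiar: f→i is +3, a→e is +4, m→r is +5, i→o is +6 — the shift increases by 1 each position. Each letter shifts forward by (position + 3), i.e. 3, 4, 5, … — the shift grows by one for each successive letter.
Undoing it on uiaociu: u−3=r, i−4=e, a−5=v, o−6=i, c−7=v, i−8=a, u−9=l.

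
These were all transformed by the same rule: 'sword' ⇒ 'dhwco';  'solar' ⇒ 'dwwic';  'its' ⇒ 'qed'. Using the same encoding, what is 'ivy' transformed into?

The shift depends on letter class: consonant s→d is +11, but vowel o→w is +8. Vowels shift forward by 8 and consonants shift forward by 11.
For ivy: i(vowel)+8=q, v(cons)+11=g, y(cons)+11=j.

qgj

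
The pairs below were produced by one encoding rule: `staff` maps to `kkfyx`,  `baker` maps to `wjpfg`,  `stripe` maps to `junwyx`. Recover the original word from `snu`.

pin

The output letters match the input read backwards, each shifted +5: staff reversed is ffats. Read the word backwards and shift each letter +5.
Decoding snu: shift back: s−5=n, n−5=i, u−5=p → nip; then reverse → pin.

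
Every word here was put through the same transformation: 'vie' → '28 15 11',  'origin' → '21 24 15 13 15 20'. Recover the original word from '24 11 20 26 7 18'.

The number is (letter's place in the alphabet, a=1) + 6.
Undoing it on 24 11 20 26 7 18: 24→(24−6)÷1=18=r, 11→(11−6)÷1=5=e, 20→(20−6)÷1=14=n, 26→(26−6)÷1=20=t, 7→(7−6)÷1=1=a, 18→(18−6)÷1=12=l.

rental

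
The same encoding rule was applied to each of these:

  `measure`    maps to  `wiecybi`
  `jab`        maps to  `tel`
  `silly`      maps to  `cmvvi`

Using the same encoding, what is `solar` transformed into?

csveb

Vowels shift forward by 4 and consonants shift forward by 10.
On solar: s(cons)+10=c, o(vowel)+4=s, l(cons)+10=v, a(vowel)+4=e, r(cons)+10=b.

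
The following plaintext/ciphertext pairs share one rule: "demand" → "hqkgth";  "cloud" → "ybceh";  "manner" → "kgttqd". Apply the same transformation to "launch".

bgetyr

Each letter's alphabet position (a=0..z=25) is mapped through 9·x+6 mod 26 — an affine cipher.
Applying it to launch: l(11)→9·11+6≡1=b; a(0)→9·0+6≡6=g; u(20)→9·20+6≡4=e; n(13)→9·13+6≡19=t; c(2)→9·2+6≡24=y; h(7)→9·7+6≡17=r (all mod 26).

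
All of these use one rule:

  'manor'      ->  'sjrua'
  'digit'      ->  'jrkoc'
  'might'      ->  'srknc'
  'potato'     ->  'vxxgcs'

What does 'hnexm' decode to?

Shifts by position in manor: pos 0: m→s (+6), pos 1: a→j (+9), pos 2: n→r (+4), pos 3: o→u (+6), pos 4: r→a (+9) — repeating every 3. The shifts repeat in a cycle of length 3: positions 0,1,… shift by +6, +9, +4, then the pattern repeats.
Decoding hnexm: h−6=b, n−9=e, e−4=a, x−6=r, m−9=d.

beard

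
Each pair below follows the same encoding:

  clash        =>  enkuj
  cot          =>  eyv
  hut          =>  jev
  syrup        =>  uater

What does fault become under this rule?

hkenv

The shift depends on letter class: consonant c→e is +2, but vowel a→k is +10. Two shifts are in play — +10 for a/e/i/o/u, +2 for every other letter.
For fault: f(cons)+2=h, a(vowel)+10=k, u(vowel)+10=e, l(cons)+2=n, t(cons)+2=v.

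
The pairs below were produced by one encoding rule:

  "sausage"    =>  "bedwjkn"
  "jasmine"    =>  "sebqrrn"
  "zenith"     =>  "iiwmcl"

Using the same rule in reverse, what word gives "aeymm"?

rapid

The shifts repeat in a cycle of length 2: positions 0,1,… shift by +9, +4, then the pattern repeats.
Undoing it on aeymm: a−9=r, e−4=a, y−9=p, m−4=i, m−9=d.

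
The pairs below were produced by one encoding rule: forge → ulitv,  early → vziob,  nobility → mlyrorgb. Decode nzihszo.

marshal

Each pair mirrors across the alphabet (f↔u, o↔l, r↔i): positions sum to 25. This is the alphabet-reversal cipher (Atbash): a becomes z, b becomes y, etc.
Decoding nzihszo: n↔m, z↔a, i↔r, h↔s, s↔h, z↔a, o↔l.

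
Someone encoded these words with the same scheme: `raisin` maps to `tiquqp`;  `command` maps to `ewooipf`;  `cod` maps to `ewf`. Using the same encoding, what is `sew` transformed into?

umy

The shift depends on letter class: consonant r→t is +2, but vowel a→i is +8. The rule splits by letter class: vowels +8, consonants +2.
For sew: s(cons)+2=u, e(vowel)+8=m, w(cons)+2=y.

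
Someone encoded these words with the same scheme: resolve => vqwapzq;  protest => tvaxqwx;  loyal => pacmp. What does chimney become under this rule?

gluqrqc

Two shifts are in play — +12 for a/e/i/o/u, +4 for every other letter.
For chimney: c(cons)+4=g, h(cons)+4=l, i(vowel)+12=u, m(cons)+4=q, n(cons)+4=r, e(vowel)+12=q, y(cons)+4=c.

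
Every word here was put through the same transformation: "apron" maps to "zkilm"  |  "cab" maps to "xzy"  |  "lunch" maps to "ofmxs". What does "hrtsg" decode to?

Each pair mirrors across the alphabet (a↔z, p↔k, r↔i): positions sum to 25. This is the alphabet-reversal cipher (Atbash): a becomes z, b becomes y, etc.
Reversing it on hrtsg: h↔s, r↔i, t↔g, s↔h, g↔t.

sight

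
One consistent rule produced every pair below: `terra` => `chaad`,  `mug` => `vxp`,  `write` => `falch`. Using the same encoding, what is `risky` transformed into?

albth

The shift depends on letter class: consonant t→c is +9, but vowel e→h is +3. The rule splits by letter class: vowels +3, consonants +9.
For risky: r(cons)+9=a, i(vowel)+3=l, s(cons)+9=b, k(cons)+9=t, y(cons)+9=h.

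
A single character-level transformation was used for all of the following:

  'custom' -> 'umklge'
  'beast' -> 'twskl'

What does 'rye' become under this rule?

Compare letters: c→u is +18, u→m is +18, s→k is +18 — a constant shift. It's a constant shift of +18 (ROT18).
For rye: r+18=j, y+18=q, e+18=w.

jqw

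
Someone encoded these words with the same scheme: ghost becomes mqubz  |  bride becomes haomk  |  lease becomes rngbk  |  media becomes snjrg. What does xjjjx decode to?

The shifts repeat in a cycle of length 2: positions 0,1,… shift by +6, +9, then the pattern repeats.
Decoding xjjjx: x−6=r, j−9=a, j−6=d, j−9=a, x−6=r.

radar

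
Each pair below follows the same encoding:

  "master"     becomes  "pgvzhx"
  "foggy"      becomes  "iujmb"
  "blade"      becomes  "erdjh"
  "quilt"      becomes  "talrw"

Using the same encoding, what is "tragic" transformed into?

Shifts by position in master: pos 0: m→p (+3), pos 1: a→g (+6), pos 2: s→v (+3), pos 3: t→z (+6) — repeating every 2. The shifts repeat in a cycle of length 2: positions 0,1,… shift by +3, +6, then the pattern repeats.
Applying it to tragic: t+3=w, r+6=x, a+3=d, g+6=m, i+3=l, c+6=i.

wxdmli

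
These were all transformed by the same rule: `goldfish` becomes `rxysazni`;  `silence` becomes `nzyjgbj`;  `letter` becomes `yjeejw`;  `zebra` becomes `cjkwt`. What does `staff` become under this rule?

g(6)→r(17) and o(14)→x(23) fit y≡17x+19 (mod 26); the inverse of 17 mod 26 is 23. Each letter's alphabet position (a=0..z=25) is mapped through 17·x+19 mod 26 — an affine cipher.
Applying it to staff: s(18)→17·18+19≡13=n; t(19)→17·19+19≡4=e; a(0)→17·0+19≡19=t; f(5)→17·5+19≡0=a; f(5)→17·5+19≡0=a (all mod 26).

netaa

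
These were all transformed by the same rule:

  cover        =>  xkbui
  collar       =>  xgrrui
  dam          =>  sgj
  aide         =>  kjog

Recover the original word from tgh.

ban

The output letters match the input read backwards, each shifted +6: cover reversed is revoc. The word is reversed, then every letter is shifted forward by 6.
Reversing it on tgh: shift back: t−6=n, g−6=a, h−6=b → nab; then reverse → ban.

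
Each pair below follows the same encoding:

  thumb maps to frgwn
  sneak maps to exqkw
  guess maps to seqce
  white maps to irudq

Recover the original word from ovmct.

Shifts by position in thumb: pos 0: t→f (+12), pos 1: h→r (+10), pos 2: u→g (+12), pos 3: m→w (+10) — repeating every 2. A repeating key of period 2 is used — shifts +12, +10 over and over.
Reversing it on ovmct: o−12=c, v−10=l, m−12=a, c−10=s, t−12=h.

clash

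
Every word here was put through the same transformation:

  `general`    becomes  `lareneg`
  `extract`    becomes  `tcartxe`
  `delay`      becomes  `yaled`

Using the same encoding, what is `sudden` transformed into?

The word is simply reversed.
Applying it to sudden: reverse → neddus.

neddus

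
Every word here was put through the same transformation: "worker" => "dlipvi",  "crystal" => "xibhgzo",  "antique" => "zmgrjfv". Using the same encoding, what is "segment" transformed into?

hvtnvmg

Each pair mirrors across the alphabet (w↔d, o↔l, r↔i): positions sum to 25. Letters are reflected about the middle of the alphabet (position → 25−position): Atbash.
On segment: s↔h, e↔v, g↔t, m↔n, e↔v, n↔m, t↔g.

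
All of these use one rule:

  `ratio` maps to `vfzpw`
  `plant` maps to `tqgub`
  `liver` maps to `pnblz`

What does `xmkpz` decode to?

their

In ratio: r→v is +4, a→f is +5, t→z is +6, i→p is +7 — the shift increases by 1 each position. Letter i (0-indexed) is shifted by i+4, so successive shifts are 4, 5, 6, ….
Reversing it on xmkpz: x−4=t, m−5=h, k−6=e, p−7=i, z−8=r.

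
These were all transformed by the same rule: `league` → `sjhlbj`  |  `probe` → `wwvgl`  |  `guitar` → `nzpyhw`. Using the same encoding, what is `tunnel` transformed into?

Shifts by position in league: pos 0: l→s (+7), pos 1: e→j (+5), pos 2: a→h (+7), pos 3: g→l (+5) — repeating every 2. The shifts repeat in a cycle of length 2: positions 0,1,… shift by +7, +5, then the pattern repeats.
On tunnel: t+7=a, u+5=z, n+7=u, n+5=s, e+7=l, l+5=q.

azuslq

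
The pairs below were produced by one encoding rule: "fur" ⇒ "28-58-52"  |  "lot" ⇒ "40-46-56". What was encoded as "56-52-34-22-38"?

f(#6)→28 and u(#21)→58: differences scale by 2, so n = 2·pos + 16. The formula is n = 2×(alphabet index, a=1) + 16.
Decoding 56-52-34-22-38: 56→(56−16)÷2=20=t, 52→(52−16)÷2=18=r, 34→(34−16)÷2=9=i, 22→(22−16)÷2=3=c, 38→(38−16)÷2=11=k.

trick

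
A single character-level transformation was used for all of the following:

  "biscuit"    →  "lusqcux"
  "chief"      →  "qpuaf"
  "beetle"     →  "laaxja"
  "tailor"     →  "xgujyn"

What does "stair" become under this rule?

sxgun

b(1)→l(11) and i(8)→u(20) fit y≡5x+6 (mod 26); the inverse of 5 mod 26 is 21. This is an affine cipher: with a=0,…,z=25, each position x becomes (5x+6) mod 26.
For stair: s(18)→5·18+6≡18=s; t(19)→5·19+6≡23=x; a(0)→5·0+6≡6=g; i(8)→5·8+6≡20=u; r(17)→5·17+6≡13=n (all mod 26).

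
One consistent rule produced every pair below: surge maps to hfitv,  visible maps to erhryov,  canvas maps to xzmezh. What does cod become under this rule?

xlw

Each pair mirrors across the alphabet (s↔h, u↔f, r↔i): positions sum to 25. Each letter is replaced by its mirror in the alphabet: a↔z, b↔y, c↔x, and so on (the Atbash cipher).
Applying it to cod: c↔x, o↔l, d↔w.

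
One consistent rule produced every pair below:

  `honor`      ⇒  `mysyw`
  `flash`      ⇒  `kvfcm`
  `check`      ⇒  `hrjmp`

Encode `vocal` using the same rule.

Shifts by position in honor: pos 0: h→m (+5), pos 1: o→y (+10), pos 2: n→s (+5), pos 3: o→y (+10) — repeating every 2. The shifts repeat in a cycle of length 2: positions 0,1,… shift by +5, +10, then the pattern repeats.
Applying it to vocal: v+5=a, o+10=y, c+5=h, a+10=k, l+5=q.

ayhkq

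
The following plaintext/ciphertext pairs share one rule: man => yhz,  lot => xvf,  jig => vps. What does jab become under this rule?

vhn

The shift depends on letter class: consonant m→y is +12, but vowel a→h is +7. Two shifts are in play — +7 for a/e/i/o/u, +12 for every other letter.
For jab: j(cons)+12=v, a(vowel)+7=h, b(cons)+12=n.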